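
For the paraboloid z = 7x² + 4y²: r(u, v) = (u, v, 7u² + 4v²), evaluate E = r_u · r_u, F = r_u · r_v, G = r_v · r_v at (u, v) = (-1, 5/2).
E = 197;  F = -280;  G = 401

Partials: r_u = (1, 0, 14*u), r_v = (0, 1, 8*v). As functions of (u, v):
  E = r_u · r_u = 196*u^2 + 1,
  F = r_u · r_v = 112*u*v,
  G = r_v · r_v = 64*v^2 + 1.
Evaluating at (u, v) = (-1, 5/2): E = 197, F = -280, G = 401.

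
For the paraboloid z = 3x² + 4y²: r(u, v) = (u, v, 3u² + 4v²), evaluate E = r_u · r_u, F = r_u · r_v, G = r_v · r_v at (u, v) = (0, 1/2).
E = 1;  F = 0;  G = 17

Partials: r_u = (1, 0, 6*u), r_v = (0, 1, 8*v). As functions of (u, v):
  E = r_u · r_u = 36*u^2 + 1,
  F = r_u · r_v = 48*u*v,
  G = r_v · r_v = 64*v^2 + 1.
Evaluating at (u, v) = (0, 1/2): E = 1, F = 0, G = 17.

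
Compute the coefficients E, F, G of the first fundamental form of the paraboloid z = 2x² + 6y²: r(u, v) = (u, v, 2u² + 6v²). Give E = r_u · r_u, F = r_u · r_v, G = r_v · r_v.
E = 16*u^2 + 1;  F = 48*u*v;  G = 144*v^2 + 1

Compute partials: r_u = (1, 0, 4*u), r_v = (0, 1, 12*v). Then
  E = r_u · r_u = 16*u^2 + 1,
  F = r_u · r_v = 48*u*v,
  G = r_v · r_v = 144*v^2 + 1.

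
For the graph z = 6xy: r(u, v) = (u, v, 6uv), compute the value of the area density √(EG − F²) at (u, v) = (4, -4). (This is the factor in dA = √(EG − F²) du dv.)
√(EG − F²)|_{(4, -4)} = sqrt(1153)

E = 36*v^2 + 1, F = 36*u*v, G = 36*u^2 + 1, so EG − F² = 36*u^2 + 36*v^2 + 1. Taking the positive square root: √(EG − F²) = sqrt(36*u^2 + 36*v^2 + 1). At (u, v) = (4, -4): sqrt(1153).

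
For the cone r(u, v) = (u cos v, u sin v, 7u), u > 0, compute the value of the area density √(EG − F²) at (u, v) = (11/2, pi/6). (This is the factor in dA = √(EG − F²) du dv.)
√(EG − F²)|_{(11/2, pi/6)} = 55*sqrt(2)/2

E = 50, F = 0, G = u^2, so EG − F² = 50*u^2. Taking the positive square root: √(EG − F²) = 5*sqrt(2)*Abs(u). At (u, v) = (11/2, pi/6): 55*sqrt(2)/2.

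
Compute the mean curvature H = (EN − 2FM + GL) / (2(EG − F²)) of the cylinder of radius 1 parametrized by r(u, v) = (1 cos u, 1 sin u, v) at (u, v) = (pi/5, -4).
H = -1/2

With E = 1, F = 0, G = 1, L = -1, M = 0, N = 0, assemble
  H = (EN − 2FM + GL) / (2(EG − F²)) = -1/2.
At (u, v) = (pi/5, -4): H = -1/2.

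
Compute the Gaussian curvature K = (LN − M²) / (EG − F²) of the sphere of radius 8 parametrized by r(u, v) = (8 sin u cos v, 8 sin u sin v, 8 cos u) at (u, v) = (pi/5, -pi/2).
K = 1/64

Coefficients of the first fundamental form: E = 64, F = 0, G = 64*sin(u)^2.
Coefficients of the second fundamental form: L = -8*sin(u)/Abs(sin(u)), M = 0, N = -8*sin(u)^3/Abs(sin(u)).
Assemble K = (LN − M²)/(EG − F²) = 1/64. At (u, v) = (pi/5, -pi/2): K = 1/64.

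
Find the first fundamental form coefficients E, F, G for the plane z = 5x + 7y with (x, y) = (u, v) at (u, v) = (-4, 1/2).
E = 26;  F = 35;  G = 50

Partials: r_u = (1, 0, 5), r_v = (0, 1, 7). As functions of (u, v):
  E = r_u · r_u = 26,
  F = r_u · r_v = 35,
  G = r_v · r_v = 50.
Evaluating at (u, v) = (-4, 1/2): E = 26, F = 35, G = 50.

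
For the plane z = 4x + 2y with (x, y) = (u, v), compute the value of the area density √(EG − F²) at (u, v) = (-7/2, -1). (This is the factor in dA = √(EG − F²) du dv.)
√(EG − F²)|_{(-7/2, -1)} = sqrt(21)

E = 17, F = 8, G = 5, so EG − F² = 21. Taking the positive square root: √(EG − F²) = sqrt(21). At (u, v) = (-7/2, -1): sqrt(21).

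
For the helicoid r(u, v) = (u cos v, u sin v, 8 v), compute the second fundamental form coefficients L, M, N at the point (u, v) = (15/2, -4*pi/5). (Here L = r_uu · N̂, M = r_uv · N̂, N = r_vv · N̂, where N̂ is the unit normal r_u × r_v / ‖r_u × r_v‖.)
L = 0;  M = -16*sqrt(481)/481;  N = 0

Compute the unit normal N̂(u, v) = (8*sin(v)/sqrt(u^2 + 64), -8*cos(v)/sqrt(u^2 + 64), u/sqrt(u^2 + 64)), and the second partials r_uu, r_uv, r_vv. Take dot products:
  L(u, v) = r_uu · N̂ = 0,
  M(u, v) = r_uv · N̂ = -8/sqrt(u^2 + 64),
  N(u, v) = r_vv · N̂ = 0.
Evaluating at (u, v) = (15/2, -4*pi/5):
  L = 0, M = -16*sqrt(481)/481, N = 0.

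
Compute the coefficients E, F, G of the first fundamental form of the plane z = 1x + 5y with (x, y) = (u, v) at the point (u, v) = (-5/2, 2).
E = 2;  F = 5;  G = 26

Partials: r_u = (1, 0, 1), r_v = (0, 1, 5). As functions of (u, v):
  E = r_u · r_u = 2,
  F = r_u · r_v = 5,
  G = r_v · r_v = 26.
Evaluating at (u, v) = (-5/2, 2): E = 2, F = 5, G = 26.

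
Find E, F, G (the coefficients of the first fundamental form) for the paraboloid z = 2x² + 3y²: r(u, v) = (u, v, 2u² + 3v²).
E = 16*u^2 + 1;  F = 24*u*v;  G = 36*v^2 + 1

Compute partials: r_u = (1, 0, 4*u), r_v = (0, 1, 6*v). Then
  E = r_u · r_u = 16*u^2 + 1,
  F = r_u · r_v = 24*u*v,
  G = r_v · r_v = 36*v^2 + 1.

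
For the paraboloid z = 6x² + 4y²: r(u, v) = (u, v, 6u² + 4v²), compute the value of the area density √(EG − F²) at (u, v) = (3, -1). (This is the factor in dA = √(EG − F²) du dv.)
√(EG − F²)|_{(3, -1)} = sqrt(1361)

E = 144*u^2 + 1, F = 96*u*v, G = 64*v^2 + 1, so EG − F² = 144*u^2 + 64*v^2 + 1. Taking the positive square root: √(EG − F²) = sqrt(144*u^2 + 64*v^2 + 1). At (u, v) = (3, -1): sqrt(1361).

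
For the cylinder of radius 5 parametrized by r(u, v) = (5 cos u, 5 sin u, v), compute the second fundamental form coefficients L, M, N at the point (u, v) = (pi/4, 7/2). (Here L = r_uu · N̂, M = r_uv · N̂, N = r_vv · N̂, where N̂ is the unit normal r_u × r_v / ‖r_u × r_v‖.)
L = -5;  M = 0;  N = 0

Compute the unit normal N̂(u, v) = (cos(u), sin(u), 0), and the second partials r_uu, r_uv, r_vv. Take dot products:
  L(u, v) = r_uu · N̂ = -5,
  M(u, v) = r_uv · N̂ = 0,
  N(u, v) = r_vv · N̂ = 0.
Evaluating at (u, v) = (pi/4, 7/2):
  L = -5, M = 0, N = 0.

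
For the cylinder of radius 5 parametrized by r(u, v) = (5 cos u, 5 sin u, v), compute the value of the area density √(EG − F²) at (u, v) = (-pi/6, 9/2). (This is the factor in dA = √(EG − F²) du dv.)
√(EG − F²)|_{(-pi/6, 9/2)} = 5

E = 25, F = 0, G = 1, so EG − F² = 25. Taking the positive square root: √(EG − F²) = 5. At (u, v) = (-pi/6, 9/2): 5.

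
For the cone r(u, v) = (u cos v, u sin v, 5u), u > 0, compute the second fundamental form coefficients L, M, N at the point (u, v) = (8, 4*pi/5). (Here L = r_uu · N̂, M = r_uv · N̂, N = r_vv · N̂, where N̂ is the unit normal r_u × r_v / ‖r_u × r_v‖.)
L = 0;  M = 0;  N = 20*sqrt(26)/13

Compute the unit normal N̂(u, v) = (-5*sqrt(26)*u*cos(v)/(26*Abs(u)), -5*sqrt(26)*u*sin(v)/(26*Abs(u)), sqrt(26)*u/(26*Abs(u))), and the second partials r_uu, r_uv, r_vv. Take dot products:
  L(u, v) = r_uu · N̂ = 0,
  M(u, v) = r_uv · N̂ = 0,
  N(u, v) = r_vv · N̂ = 5*sqrt(26)*u^2/(26*Abs(u)).
Evaluating at (u, v) = (8, 4*pi/5):
  L = 0, M = 0, N = 20*sqrt(26)/13.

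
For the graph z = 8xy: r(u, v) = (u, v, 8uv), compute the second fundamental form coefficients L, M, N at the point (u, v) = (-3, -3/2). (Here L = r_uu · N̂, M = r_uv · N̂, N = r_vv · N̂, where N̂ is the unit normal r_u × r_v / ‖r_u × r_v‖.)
L = 0;  M = 8*sqrt(721)/721;  N = 0

Compute the unit normal N̂(u, v) = (-8*v/sqrt(64*u^2 + 64*v^2 + 1), -8*u/sqrt(64*u^2 + 64*v^2 + 1), 1/sqrt(64*u^2 + 64*v^2 + 1)), and the second partials r_uu, r_uv, r_vv. Take dot products:
  L(u, v) = r_uu · N̂ = 0,
  M(u, v) = r_uv · N̂ = 8/sqrt(64*u^2 + 64*v^2 + 1),
  N(u, v) = r_vv · N̂ = 0.
Evaluating at (u, v) = (-3, -3/2):
  L = 0, M = 8*sqrt(721)/721, N = 0.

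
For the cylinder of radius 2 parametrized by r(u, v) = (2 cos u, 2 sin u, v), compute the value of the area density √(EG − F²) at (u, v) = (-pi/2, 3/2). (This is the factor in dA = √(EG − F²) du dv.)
√(EG − F²)|_{(-pi/2, 3/2)} = 2

E = 4, F = 0, G = 1, so EG − F² = 4. Taking the positive square root: √(EG − F²) = 2. At (u, v) = (-pi/2, 3/2): 2.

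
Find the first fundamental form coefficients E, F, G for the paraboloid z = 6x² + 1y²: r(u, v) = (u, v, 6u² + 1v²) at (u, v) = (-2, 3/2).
E = 577;  F = -72;  G = 10

Partials: r_u = (1, 0, 12*u), r_v = (0, 1, 2*v). As functions of (u, v):
  E = r_u · r_u = 144*u^2 + 1,
  F = r_u · r_v = 24*u*v,
  G = r_v · r_v = 4*v^2 + 1.
Evaluating at (u, v) = (-2, 3/2): E = 577, F = -72, G = 10.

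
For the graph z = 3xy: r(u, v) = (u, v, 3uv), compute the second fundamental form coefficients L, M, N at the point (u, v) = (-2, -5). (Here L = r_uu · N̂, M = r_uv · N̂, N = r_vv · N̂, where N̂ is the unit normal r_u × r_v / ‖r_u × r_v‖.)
L = 0;  M = 3*sqrt(262)/262;  N = 0

Compute the unit normal N̂(u, v) = (-3*v/sqrt(9*u^2 + 9*v^2 + 1), -3*u/sqrt(9*u^2 + 9*v^2 + 1), 1/sqrt(9*u^2 + 9*v^2 + 1)), and the second partials r_uu, r_uv, r_vv. Take dot products:
  L(u, v) = r_uu · N̂ = 0,
  M(u, v) = r_uv · N̂ = 3/sqrt(9*u^2 + 9*v^2 + 1),
  N(u, v) = r_vv · N̂ = 0.
Evaluating at (u, v) = (-2, -5):
  L = 0, M = 3*sqrt(262)/262, N = 0.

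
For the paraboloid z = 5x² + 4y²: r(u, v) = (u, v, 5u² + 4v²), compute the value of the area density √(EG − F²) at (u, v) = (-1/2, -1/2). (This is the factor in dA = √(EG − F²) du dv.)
√(EG − F²)|_{(-1/2, -1/2)} = sqrt(42)

E = 100*u^2 + 1, F = 80*u*v, G = 64*v^2 + 1, so EG − F² = 100*u^2 + 64*v^2 + 1. Taking the positive square root: √(EG − F²) = sqrt(100*u^2 + 64*v^2 + 1). At (u, v) = (-1/2, -1/2): sqrt(42).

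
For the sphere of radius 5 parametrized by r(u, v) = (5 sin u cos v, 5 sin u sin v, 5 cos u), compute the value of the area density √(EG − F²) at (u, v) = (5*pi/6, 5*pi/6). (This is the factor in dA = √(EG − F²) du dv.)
√(EG − F²)|_{(5*pi/6, 5*pi/6)} = 25/2

E = 25, F = 0, G = 25*sin(u)^2, so EG − F² = 625*sin(u)^2. Taking the positive square root: √(EG − F²) = 25*Abs(sin(u)). At (u, v) = (5*pi/6, 5*pi/6): 25/2.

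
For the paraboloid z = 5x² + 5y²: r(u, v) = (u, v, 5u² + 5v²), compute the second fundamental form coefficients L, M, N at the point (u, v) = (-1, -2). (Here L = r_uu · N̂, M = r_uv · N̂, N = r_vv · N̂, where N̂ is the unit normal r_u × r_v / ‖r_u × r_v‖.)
L = 10*sqrt(501)/501;  M = 0;  N = 10*sqrt(501)/501

Compute the unit normal N̂(u, v) = (-10*u/sqrt(100*u^2 + 100*v^2 + 1), -10*v/sqrt(100*u^2 + 100*v^2 + 1), 1/sqrt(100*u^2 + 100*v^2 + 1)), and the second partials r_uu, r_uv, r_vv. Take dot products:
  L(u, v) = r_uu · N̂ = 10/sqrt(100*u^2 + 100*v^2 + 1),
  M(u, v) = r_uv · N̂ = 0,
  N(u, v) = r_vv · N̂ = 10/sqrt(100*u^2 + 100*v^2 + 1).
Evaluating at (u, v) = (-1, -2):
  L = 10*sqrt(501)/501, M = 0, N = 10*sqrt(501)/501.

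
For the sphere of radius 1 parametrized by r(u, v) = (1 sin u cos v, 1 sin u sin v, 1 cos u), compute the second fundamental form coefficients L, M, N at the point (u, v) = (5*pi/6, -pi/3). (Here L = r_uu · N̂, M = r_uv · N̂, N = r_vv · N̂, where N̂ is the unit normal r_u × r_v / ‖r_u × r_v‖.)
L = -1;  M = 0;  N = -1/4

Compute the unit normal N̂(u, v) = (sin(u)^2*cos(v)/Abs(sin(u)), sin(u)^2*sin(v)/Abs(sin(u)), sin(2*u)/(2*Abs(sin(u)))), and the second partials r_uu, r_uv, r_vv. Take dot products:
  L(u, v) = r_uu · N̂ = -sin(u)/Abs(sin(u)),
  M(u, v) = r_uv · N̂ = 0,
  N(u, v) = r_vv · N̂ = -sin(u)^3/Abs(sin(u)).
Evaluating at (u, v) = (5*pi/6, -pi/3):
  L = -1, M = 0, N = -1/4.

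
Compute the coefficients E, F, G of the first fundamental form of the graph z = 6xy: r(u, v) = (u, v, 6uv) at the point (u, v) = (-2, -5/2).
E = 226;  F = 180;  G = 145

Partials: r_u = (1, 0, 6*v), r_v = (0, 1, 6*u). As functions of (u, v):
  E = r_u · r_u = 36*v^2 + 1,
  F = r_u · r_v = 36*u*v,
  G = r_v · r_v = 36*u^2 + 1.
Evaluating at (u, v) = (-2, -5/2): E = 226, F = 180, G = 145.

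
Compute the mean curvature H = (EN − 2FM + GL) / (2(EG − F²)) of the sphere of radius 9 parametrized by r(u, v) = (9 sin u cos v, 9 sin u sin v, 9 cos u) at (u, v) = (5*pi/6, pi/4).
H = -1/9

With E = 81, F = 0, G = 81*sin(u)^2, L = -9*sin(u)/Abs(sin(u)), M = 0, N = -9*sin(u)^3/Abs(sin(u)), assemble
  H = (EN − 2FM + GL) / (2(EG − F²)) = -sin(u)/(9*Abs(sin(u))).
At (u, v) = (5*pi/6, pi/4): H = -1/9.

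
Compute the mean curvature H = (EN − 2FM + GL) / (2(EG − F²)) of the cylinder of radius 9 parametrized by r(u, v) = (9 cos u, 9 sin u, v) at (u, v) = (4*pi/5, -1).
H = -1/18

With E = 81, F = 0, G = 1, L = -9, M = 0, N = 0, assemble
  H = (EN − 2FM + GL) / (2(EG − F²)) = -1/18.
At (u, v) = (4*pi/5, -1): H = -1/18.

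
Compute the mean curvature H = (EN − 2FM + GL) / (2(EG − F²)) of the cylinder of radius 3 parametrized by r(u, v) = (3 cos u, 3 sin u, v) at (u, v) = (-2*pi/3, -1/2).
H = -1/6

With E = 9, F = 0, G = 1, L = -3, M = 0, N = 0, assemble
  H = (EN − 2FM + GL) / (2(EG − F²)) = -1/6.
At (u, v) = (-2*pi/3, -1/2): H = -1/6.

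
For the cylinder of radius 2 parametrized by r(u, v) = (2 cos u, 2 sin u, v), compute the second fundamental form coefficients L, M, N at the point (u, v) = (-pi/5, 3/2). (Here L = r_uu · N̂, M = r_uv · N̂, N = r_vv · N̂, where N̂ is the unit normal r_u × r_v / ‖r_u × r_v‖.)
L = -2;  M = 0;  N = 0

Compute the unit normal N̂(u, v) = (cos(u), sin(u), 0), and the second partials r_uu, r_uv, r_vv. Take dot products:
  L(u, v) = r_uu · N̂ = -2,
  M(u, v) = r_uv · N̂ = 0,
  N(u, v) = r_vv · N̂ = 0.
Evaluating at (u, v) = (-pi/5, 3/2):
  L = -2, M = 0, N = 0.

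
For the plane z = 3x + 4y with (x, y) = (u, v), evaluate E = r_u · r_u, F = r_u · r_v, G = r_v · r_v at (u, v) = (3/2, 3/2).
E = 10;  F = 12;  G = 17

Partials: r_u = (1, 0, 3), r_v = (0, 1, 4). As functions of (u, v):
  E = r_u · r_u = 10,
  F = r_u · r_v = 12,
  G = r_v · r_v = 17.
Evaluating at (u, v) = (3/2, 3/2): E = 10, F = 12, G = 17.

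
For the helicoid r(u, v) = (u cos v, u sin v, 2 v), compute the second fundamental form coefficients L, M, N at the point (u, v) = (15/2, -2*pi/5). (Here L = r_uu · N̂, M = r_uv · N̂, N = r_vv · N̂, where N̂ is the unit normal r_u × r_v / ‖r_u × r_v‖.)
L = 0;  M = -4*sqrt(241)/241;  N = 0

Compute the unit normal N̂(u, v) = (2*sin(v)/sqrt(u^2 + 4), -2*cos(v)/sqrt(u^2 + 4), u/sqrt(u^2 + 4)), and the second partials r_uu, r_uv, r_vv. Take dot products:
  L(u, v) = r_uu · N̂ = 0,
  M(u, v) = r_uv · N̂ = -2/sqrt(u^2 + 4),
  N(u, v) = r_vv · N̂ = 0.
Evaluating at (u, v) = (15/2, -2*pi/5):
  L = 0, M = -4*sqrt(241)/241, N = 0.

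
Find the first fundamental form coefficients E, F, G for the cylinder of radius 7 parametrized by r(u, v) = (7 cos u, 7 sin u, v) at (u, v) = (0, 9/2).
E = 49;  F = 0;  G = 1

Partials: r_u = (-7*sin(u), 7*cos(u), 0), r_v = (0, 0, 1). As functions of (u, v):
  E = r_u · r_u = 49,
  F = r_u · r_v = 0,
  G = r_v · r_v = 1.
Evaluating at (u, v) = (0, 9/2): E = 49, F = 0, G = 1.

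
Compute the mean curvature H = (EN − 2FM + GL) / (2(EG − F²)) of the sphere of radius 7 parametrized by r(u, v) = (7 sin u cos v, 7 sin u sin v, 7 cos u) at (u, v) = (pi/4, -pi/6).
H = -1/7

With E = 49, F = 0, G = 49*sin(u)^2, L = -7*sin(u)/Abs(sin(u)), M = 0, N = -7*sin(u)^3/Abs(sin(u)), assemble
  H = (EN − 2FM + GL) / (2(EG − F²)) = -sin(u)/(7*Abs(sin(u))).
At (u, v) = (pi/4, -pi/6): H = -1/7.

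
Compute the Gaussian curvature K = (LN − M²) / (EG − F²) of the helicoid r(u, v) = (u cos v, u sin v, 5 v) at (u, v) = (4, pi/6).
K = -25/1681

Coefficients of the first fundamental form: E = 1, F = 0, G = u^2 + 25.
Coefficients of the second fundamental form: L = 0, M = -5/sqrt(u^2 + 25), N = 0.
Assemble K = (LN − M²)/(EG − F²) = -25/(u^2 + 25)^2. At (u, v) = (4, pi/6): K = -25/1681.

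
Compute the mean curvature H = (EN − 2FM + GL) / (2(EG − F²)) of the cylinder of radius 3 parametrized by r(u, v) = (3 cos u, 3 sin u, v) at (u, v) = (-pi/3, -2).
H = -1/6

With E = 9, F = 0, G = 1, L = -3, M = 0, N = 0, assemble
  H = (EN − 2FM + GL) / (2(EG − F²)) = -1/6.
At (u, v) = (-pi/3, -2): H = -1/6.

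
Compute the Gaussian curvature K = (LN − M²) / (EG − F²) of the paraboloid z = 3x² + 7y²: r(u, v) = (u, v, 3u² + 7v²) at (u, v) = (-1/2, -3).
K = 21/786769

Coefficients of the first fundamental form: E = 36*u^2 + 1, F = 84*u*v, G = 196*v^2 + 1.
Coefficients of the second fundamental form: L = 6/sqrt(36*u^2 + 196*v^2 + 1), M = 0, N = 14/sqrt(36*u^2 + 196*v^2 + 1).
Assemble K = (LN − M²)/(EG − F²) = 84/(1296*u^4 + 14112*u^2*v^2 + 72*u^2 + 38416*v^4 + 392*v^2 + 1). At (u, v) = (-1/2, -3): K = 21/786769.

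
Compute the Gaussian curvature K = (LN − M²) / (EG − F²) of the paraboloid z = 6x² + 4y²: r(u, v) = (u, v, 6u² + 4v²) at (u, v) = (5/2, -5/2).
K = 96/1692601

Coefficients of the first fundamental form: E = 144*u^2 + 1, F = 96*u*v, G = 64*v^2 + 1.
Coefficients of the second fundamental form: L = 12/sqrt(144*u^2 + 64*v^2 + 1), M = 0, N = 8/sqrt(144*u^2 + 64*v^2 + 1).
Assemble K = (LN − M²)/(EG − F²) = 96/(20736*u^4 + 18432*u^2*v^2 + 288*u^2 + 4096*v^4 + 128*v^2 + 1). At (u, v) = (5/2, -5/2): K = 96/1692601.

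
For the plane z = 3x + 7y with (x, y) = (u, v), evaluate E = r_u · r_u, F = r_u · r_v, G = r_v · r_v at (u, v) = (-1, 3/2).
E = 10;  F = 21;  G = 50

Partials: r_u = (1, 0, 3), r_v = (0, 1, 7). As functions of (u, v):
  E = r_u · r_u = 10,
  F = r_u · r_v = 21,
  G = r_v · r_v = 50.
Evaluating at (u, v) = (-1, 3/2): E = 10, F = 21, G = 50.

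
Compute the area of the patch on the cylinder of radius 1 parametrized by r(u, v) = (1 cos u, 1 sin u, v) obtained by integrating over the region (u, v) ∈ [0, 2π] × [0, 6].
Area = 12*pi

Area = ∫∫ √(EG − F²) du dv with √(EG − F²) = 1. Integrating over [0, 2π] × [0, 6] gives 12*pi.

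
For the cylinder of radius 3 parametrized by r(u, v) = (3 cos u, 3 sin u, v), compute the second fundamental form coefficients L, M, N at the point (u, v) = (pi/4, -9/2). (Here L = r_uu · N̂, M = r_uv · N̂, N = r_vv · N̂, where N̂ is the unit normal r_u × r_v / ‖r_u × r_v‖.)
L = -3;  M = 0;  N = 0

Compute the unit normal N̂(u, v) = (cos(u), sin(u), 0), and the second partials r_uu, r_uv, r_vv. Take dot products:
  L(u, v) = r_uu · N̂ = -3,
  M(u, v) = r_uv · N̂ = 0,
  N(u, v) = r_vv · N̂ = 0.
Evaluating at (u, v) = (pi/4, -9/2):
  L = -3, M = 0, N = 0.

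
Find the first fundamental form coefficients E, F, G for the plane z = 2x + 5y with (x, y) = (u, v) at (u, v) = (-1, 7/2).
E = 5;  F = 10;  G = 26

Partials: r_u = (1, 0, 2), r_v = (0, 1, 5). As functions of (u, v):
  E = r_u · r_u = 5,
  F = r_u · r_v = 10,
  G = r_v · r_v = 26.
Evaluating at (u, v) = (-1, 7/2): E = 5, F = 10, G = 26.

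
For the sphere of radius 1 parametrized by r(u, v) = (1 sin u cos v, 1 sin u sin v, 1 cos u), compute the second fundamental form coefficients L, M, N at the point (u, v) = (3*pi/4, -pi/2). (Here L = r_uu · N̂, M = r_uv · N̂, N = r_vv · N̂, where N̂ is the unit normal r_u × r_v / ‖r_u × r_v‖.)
L = -1;  M = 0;  N = -1/2

Compute the unit normal N̂(u, v) = (sin(u)^2*cos(v)/Abs(sin(u)), sin(u)^2*sin(v)/Abs(sin(u)), sin(2*u)/(2*Abs(sin(u)))), and the second partials r_uu, r_uv, r_vv. Take dot products:
  L(u, v) = r_uu · N̂ = -sin(u)/Abs(sin(u)),
  M(u, v) = r_uv · N̂ = 0,
  N(u, v) = r_vv · N̂ = -sin(u)^3/Abs(sin(u)).
Evaluating at (u, v) = (3*pi/4, -pi/2):
  L = -1, M = 0, N = -1/2.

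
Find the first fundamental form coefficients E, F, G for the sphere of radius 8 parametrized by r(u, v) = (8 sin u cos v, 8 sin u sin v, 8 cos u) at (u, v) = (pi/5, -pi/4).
E = 64;  F = 0;  G = 40 - 8*sqrt(5)

Partials: r_u = (8*cos(u)*cos(v), 8*sin(v)*cos(u), -8*sin(u)), r_v = (-8*sin(u)*sin(v), 8*sin(u)*cos(v), 0). As functions of (u, v):
  E = r_u · r_u = 64,
  F = r_u · r_v = 0,
  G = r_v · r_v = 64*sin(u)^2.
Evaluating at (u, v) = (pi/5, -pi/4): E = 64, F = 0, G = 40 - 8*sqrt(5).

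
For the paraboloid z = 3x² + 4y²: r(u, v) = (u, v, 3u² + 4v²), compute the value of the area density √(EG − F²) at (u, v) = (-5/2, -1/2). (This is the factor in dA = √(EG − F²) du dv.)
√(EG − F²)|_{(-5/2, -1/2)} = 11*sqrt(2)

E = 36*u^2 + 1, F = 48*u*v, G = 64*v^2 + 1, so EG − F² = 36*u^2 + 64*v^2 + 1. Taking the positive square root: √(EG − F²) = sqrt(36*u^2 + 64*v^2 + 1). At (u, v) = (-5/2, -1/2): 11*sqrt(2).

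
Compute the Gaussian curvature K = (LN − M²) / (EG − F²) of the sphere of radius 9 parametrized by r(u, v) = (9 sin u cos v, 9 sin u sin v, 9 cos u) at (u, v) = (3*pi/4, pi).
K = 1/81

Coefficients of the first fundamental form: E = 81, F = 0, G = 81*sin(u)^2.
Coefficients of the second fundamental form: L = -9*sin(u)/Abs(sin(u)), M = 0, N = -9*sin(u)^3/Abs(sin(u)).
Assemble K = (LN − M²)/(EG − F²) = 1/81. At (u, v) = (3*pi/4, pi): K = 1/81.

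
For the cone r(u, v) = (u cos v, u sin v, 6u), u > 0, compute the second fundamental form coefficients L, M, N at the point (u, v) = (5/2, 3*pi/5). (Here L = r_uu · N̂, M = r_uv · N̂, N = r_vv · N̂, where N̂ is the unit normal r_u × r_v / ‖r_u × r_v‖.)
L = 0;  M = 0;  N = 15*sqrt(37)/37

Compute the unit normal N̂(u, v) = (-6*sqrt(37)*u*cos(v)/(37*Abs(u)), -6*sqrt(37)*u*sin(v)/(37*Abs(u)), sqrt(37)*u/(37*Abs(u))), and the second partials r_uu, r_uv, r_vv. Take dot products:
  L(u, v) = r_uu · N̂ = 0,
  M(u, v) = r_uv · N̂ = 0,
  N(u, v) = r_vv · N̂ = 6*sqrt(37)*u^2/(37*Abs(u)).
Evaluating at (u, v) = (5/2, 3*pi/5):
  L = 0, M = 0, N = 15*sqrt(37)/37.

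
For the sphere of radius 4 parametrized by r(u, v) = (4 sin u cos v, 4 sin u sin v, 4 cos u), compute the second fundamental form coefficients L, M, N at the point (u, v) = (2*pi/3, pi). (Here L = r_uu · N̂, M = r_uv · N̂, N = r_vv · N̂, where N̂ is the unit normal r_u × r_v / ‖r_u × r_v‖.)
L = -4;  M = 0;  N = -3

Compute the unit normal N̂(u, v) = (sin(u)^2*cos(v)/Abs(sin(u)), sin(u)^2*sin(v)/Abs(sin(u)), sin(2*u)/(2*Abs(sin(u)))), and the second partials r_uu, r_uv, r_vv. Take dot products:
  L(u, v) = r_uu · N̂ = -4*sin(u)/Abs(sin(u)),
  M(u, v) = r_uv · N̂ = 0,
  N(u, v) = r_vv · N̂ = -4*sin(u)^3/Abs(sin(u)).
Evaluating at (u, v) = (2*pi/3, pi):
  L = -4, M = 0, N = -3.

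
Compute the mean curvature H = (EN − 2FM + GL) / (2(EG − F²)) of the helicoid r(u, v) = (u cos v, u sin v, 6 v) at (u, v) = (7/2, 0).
H = 0

With E = 1, F = 0, G = u^2 + 36, L = 0, M = -6/sqrt(u^2 + 36), N = 0, assemble
  H = (EN − 2FM + GL) / (2(EG − F²)) = 0.
At (u, v) = (7/2, 0): H = 0.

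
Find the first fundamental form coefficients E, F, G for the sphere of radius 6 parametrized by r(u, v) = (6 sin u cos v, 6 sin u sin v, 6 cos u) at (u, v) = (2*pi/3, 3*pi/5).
E = 36;  F = 0;  G = 27

Partials: r_u = (6*cos(u)*cos(v), 6*sin(v)*cos(u), -6*sin(u)), r_v = (-6*sin(u)*sin(v), 6*sin(u)*cos(v), 0). As functions of (u, v):
  E = r_u · r_u = 36,
  F = r_u · r_v = 0,
  G = r_v · r_v = 36*sin(u)^2.
Evaluating at (u, v) = (2*pi/3, 3*pi/5): E = 36, F = 0, G = 27.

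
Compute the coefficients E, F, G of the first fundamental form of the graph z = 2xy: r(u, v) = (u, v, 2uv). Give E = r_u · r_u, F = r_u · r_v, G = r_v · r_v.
E = 4*v^2 + 1;  F = 4*u*v;  G = 4*u^2 + 1

Compute partials: r_u = (1, 0, 2*v), r_v = (0, 1, 2*u). Then
  E = r_u · r_u = 4*v^2 + 1,
  F = r_u · r_v = 4*u*v,
  G = r_v · r_v = 4*u^2 + 1.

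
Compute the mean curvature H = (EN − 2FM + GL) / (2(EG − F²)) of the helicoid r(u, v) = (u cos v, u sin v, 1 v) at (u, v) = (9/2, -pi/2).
H = 0

With E = 1, F = 0, G = u^2 + 1, L = 0, M = -1/sqrt(u^2 + 1), N = 0, assemble
  H = (EN − 2FM + GL) / (2(EG − F²)) = 0.
At (u, v) = (9/2, -pi/2): H = 0.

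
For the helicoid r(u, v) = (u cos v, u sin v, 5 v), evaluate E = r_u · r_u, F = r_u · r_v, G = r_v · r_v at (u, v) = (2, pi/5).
E = 1;  F = 0;  G = 29

Partials: r_u = (cos(v), sin(v), 0), r_v = (-u*sin(v), u*cos(v), 5). As functions of (u, v):
  E = r_u · r_u = 1,
  F = r_u · r_v = 0,
  G = r_v · r_v = u^2 + 25.
Evaluating at (u, v) = (2, pi/5): E = 1, F = 0, G = 29.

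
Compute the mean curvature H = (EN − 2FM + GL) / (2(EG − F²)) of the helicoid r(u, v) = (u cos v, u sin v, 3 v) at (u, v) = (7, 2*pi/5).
H = 0

With E = 1, F = 0, G = u^2 + 9, L = 0, M = -3/sqrt(u^2 + 9), N = 0, assemble
  H = (EN − 2FM + GL) / (2(EG − F²)) = 0.
At (u, v) = (7, 2*pi/5): H = 0.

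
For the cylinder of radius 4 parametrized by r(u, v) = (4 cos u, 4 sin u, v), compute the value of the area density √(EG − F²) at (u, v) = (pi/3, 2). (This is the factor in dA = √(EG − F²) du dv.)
√(EG − F²)|_{(pi/3, 2)} = 4

E = 16, F = 0, G = 1, so EG − F² = 16. Taking the positive square root: √(EG − F²) = 4. At (u, v) = (pi/3, 2): 4.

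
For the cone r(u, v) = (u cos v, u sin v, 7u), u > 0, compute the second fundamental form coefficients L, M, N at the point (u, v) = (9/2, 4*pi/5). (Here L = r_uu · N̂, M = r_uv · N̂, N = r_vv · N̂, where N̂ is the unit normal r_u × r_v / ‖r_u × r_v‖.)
L = 0;  M = 0;  N = 63*sqrt(2)/20

Compute the unit normal N̂(u, v) = (-7*sqrt(2)*u*cos(v)/(10*Abs(u)), -7*sqrt(2)*u*sin(v)/(10*Abs(u)), sqrt(2)*u/(10*Abs(u))), and the second partials r_uu, r_uv, r_vv. Take dot products:
  L(u, v) = r_uu · N̂ = 0,
  M(u, v) = r_uv · N̂ = 0,
  N(u, v) = r_vv · N̂ = 7*sqrt(2)*u^2/(10*Abs(u)).
Evaluating at (u, v) = (9/2, 4*pi/5):
  L = 0, M = 0, N = 63*sqrt(2)/20.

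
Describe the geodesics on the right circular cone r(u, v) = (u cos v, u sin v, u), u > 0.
The cone is flat away from the apex (K = 0). Slitting along a generator and unrolling gives an isometry to a sector of the plane; geodesics are the pre-images of straight lines in that sector. In particular, generators (v = const) are geodesics, and generic geodesics spiral from a minimum-distance point before returning to infinity.

For this cone, E = 2, F = 0, G = u², so EG − F² = 2u² > 0 (u > 0), and direct computation gives K = 0 away from the apex. Flatness lets us unroll the cone along a generator into a planar sector of angle 2π/√2 = π√2 ≈ 4.44 rad; geodesics on the cone are exactly the curves that develop to straight lines in this sector. Generators (v = const) develop to rays through the sector's vertex and are geodesics; the circles u = const develop to circular arcs and are not geodesics.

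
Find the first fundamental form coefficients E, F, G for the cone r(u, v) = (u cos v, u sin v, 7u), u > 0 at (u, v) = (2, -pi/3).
E = 50;  F = 0;  G = 4

Partials: r_u = (cos(v), sin(v), 7), r_v = (-u*sin(v), u*cos(v), 0). As functions of (u, v):
  E = r_u · r_u = 50,
  F = r_u · r_v = 0,
  G = r_v · r_v = u^2.
Evaluating at (u, v) = (2, -pi/3): E = 50, F = 0, G = 4.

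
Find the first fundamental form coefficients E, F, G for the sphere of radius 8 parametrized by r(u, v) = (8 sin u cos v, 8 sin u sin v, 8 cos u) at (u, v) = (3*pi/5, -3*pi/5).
E = 64;  F = 0;  G = 8*sqrt(5) + 40

Partials: r_u = (8*cos(u)*cos(v), 8*sin(v)*cos(u), -8*sin(u)), r_v = (-8*sin(u)*sin(v), 8*sin(u)*cos(v), 0). As functions of (u, v):
  E = r_u · r_u = 64,
  F = r_u · r_v = 0,
  G = r_v · r_v = 64*sin(u)^2.
Evaluating at (u, v) = (3*pi/5, -3*pi/5): E = 64, F = 0, G = 8*sqrt(5) + 40.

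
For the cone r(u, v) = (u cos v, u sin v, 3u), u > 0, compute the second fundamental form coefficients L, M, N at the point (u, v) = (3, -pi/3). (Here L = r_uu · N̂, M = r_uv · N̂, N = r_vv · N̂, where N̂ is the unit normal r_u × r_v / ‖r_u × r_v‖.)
L = 0;  M = 0;  N = 9*sqrt(10)/10

Compute the unit normal N̂(u, v) = (-3*sqrt(10)*u*cos(v)/(10*Abs(u)), -3*sqrt(10)*u*sin(v)/(10*Abs(u)), sqrt(10)*u/(10*Abs(u))), and the second partials r_uu, r_uv, r_vv. Take dot products:
  L(u, v) = r_uu · N̂ = 0,
  M(u, v) = r_uv · N̂ = 0,
  N(u, v) = r_vv · N̂ = 3*sqrt(10)*u^2/(10*Abs(u)).
Evaluating at (u, v) = (3, -pi/3):
  L = 0, M = 0, N = 9*sqrt(10)/10.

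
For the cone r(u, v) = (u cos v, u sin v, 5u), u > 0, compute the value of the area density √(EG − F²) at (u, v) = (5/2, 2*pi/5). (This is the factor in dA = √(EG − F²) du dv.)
√(EG − F²)|_{(5/2, 2*pi/5)} = 5*sqrt(26)/2

E = 26, F = 0, G = u^2, so EG − F² = 26*u^2. Taking the positive square root: √(EG − F²) = sqrt(26)*Abs(u). At (u, v) = (5/2, 2*pi/5): 5*sqrt(26)/2.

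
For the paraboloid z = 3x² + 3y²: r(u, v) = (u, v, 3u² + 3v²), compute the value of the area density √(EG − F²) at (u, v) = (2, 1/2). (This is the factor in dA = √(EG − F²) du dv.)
√(EG − F²)|_{(2, 1/2)} = sqrt(154)

E = 36*u^2 + 1, F = 36*u*v, G = 36*v^2 + 1, so EG − F² = 36*u^2 + 36*v^2 + 1. Taking the positive square root: √(EG − F²) = sqrt(36*u^2 + 36*v^2 + 1). At (u, v) = (2, 1/2): sqrt(154).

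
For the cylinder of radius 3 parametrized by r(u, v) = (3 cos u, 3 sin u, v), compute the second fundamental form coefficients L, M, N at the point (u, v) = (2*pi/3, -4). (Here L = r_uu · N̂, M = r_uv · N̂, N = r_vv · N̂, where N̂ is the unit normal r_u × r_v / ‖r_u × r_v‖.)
L = -3;  M = 0;  N = 0

Compute the unit normal N̂(u, v) = (cos(u), sin(u), 0), and the second partials r_uu, r_uv, r_vv. Take dot products:
  L(u, v) = r_uu · N̂ = -3,
  M(u, v) = r_uv · N̂ = 0,
  N(u, v) = r_vv · N̂ = 0.
Evaluating at (u, v) = (2*pi/3, -4):
  L = -3, M = 0, N = 0.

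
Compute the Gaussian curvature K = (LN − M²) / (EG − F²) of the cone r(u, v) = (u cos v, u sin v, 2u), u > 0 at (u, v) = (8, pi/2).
K = 0

Coefficients of the first fundamental form: E = 5, F = 0, G = u^2.
Coefficients of the second fundamental form: L = 0, M = 0, N = 2*sqrt(5)*u^2/(5*Abs(u)).
Assemble K = (LN − M²)/(EG − F²) = 0. At (u, v) = (8, pi/2): K = 0.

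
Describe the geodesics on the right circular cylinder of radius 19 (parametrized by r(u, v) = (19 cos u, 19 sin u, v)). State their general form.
The cylinder is flat (K = 0) and locally isometric to the plane via the development (u, v) ↦ (19 u, v). Geodesics are the pre-images of straight lines: circles (v constant), vertical lines (u constant), and helices (v = c · u + d) for constants c, d.

A right cylinder has E = 19², F = 0, G = 1, so EG − F² = 19², and L = −19, M = N = 0, giving K = (LN − M²)/(EG − F²) = 0 everywhere. A flat surface is locally isometric to the Euclidean plane via the map (u, v) ↦ (19 u, v). Straight lines in the (x̃, ỹ) plane pull back to: (a) horizontal circles (v = const), (b) vertical generators (u = const), and (c) helices (19 u tan θ = v, i.e. v = c · u + d).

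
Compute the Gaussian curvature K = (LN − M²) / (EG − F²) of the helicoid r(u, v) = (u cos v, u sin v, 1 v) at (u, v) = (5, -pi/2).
K = -1/676

Coefficients of the first fundamental form: E = 1, F = 0, G = u^2 + 1.
Coefficients of the second fundamental form: L = 0, M = -1/sqrt(u^2 + 1), N = 0.
Assemble K = (LN − M²)/(EG − F²) = -1/(u^2 + 1)^2. At (u, v) = (5, -pi/2): K = -1/676.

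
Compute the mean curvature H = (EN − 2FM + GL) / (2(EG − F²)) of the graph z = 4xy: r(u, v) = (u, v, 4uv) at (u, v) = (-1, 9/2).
H = 288*sqrt(341)/116281

With E = 16*v^2 + 1, F = 16*u*v, G = 16*u^2 + 1, L = 0, M = 4/sqrt(16*u^2 + 16*v^2 + 1), N = 0, assemble
  H = (EN − 2FM + GL) / (2(EG − F²)) = -64*u*v/(16*u^2 + 16*v^2 + 1)^(3/2).
At (u, v) = (-1, 9/2): H = 288*sqrt(341)/116281.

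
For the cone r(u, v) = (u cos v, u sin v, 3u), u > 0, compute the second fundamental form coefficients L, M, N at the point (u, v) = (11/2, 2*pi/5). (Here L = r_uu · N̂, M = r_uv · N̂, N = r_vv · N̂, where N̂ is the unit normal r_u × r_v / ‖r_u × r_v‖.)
L = 0;  M = 0;  N = 33*sqrt(10)/20

Compute the unit normal N̂(u, v) = (-3*sqrt(10)*u*cos(v)/(10*Abs(u)), -3*sqrt(10)*u*sin(v)/(10*Abs(u)), sqrt(10)*u/(10*Abs(u))), and the second partials r_uu, r_uv, r_vv. Take dot products:
  L(u, v) = r_uu · N̂ = 0,
  M(u, v) = r_uv · N̂ = 0,
  N(u, v) = r_vv · N̂ = 3*sqrt(10)*u^2/(10*Abs(u)).
Evaluating at (u, v) = (11/2, 2*pi/5):
  L = 0, M = 0, N = 33*sqrt(10)/20.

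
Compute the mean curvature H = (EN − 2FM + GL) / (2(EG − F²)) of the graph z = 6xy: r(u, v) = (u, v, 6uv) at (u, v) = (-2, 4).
H = 1728*sqrt(721)/519841

With E = 36*v^2 + 1, F = 36*u*v, G = 36*u^2 + 1, L = 0, M = 6/sqrt(36*u^2 + 36*v^2 + 1), N = 0, assemble
  H = (EN − 2FM + GL) / (2(EG − F²)) = -216*u*v/(36*u^2 + 36*v^2 + 1)^(3/2).
At (u, v) = (-2, 4): H = 1728*sqrt(721)/519841.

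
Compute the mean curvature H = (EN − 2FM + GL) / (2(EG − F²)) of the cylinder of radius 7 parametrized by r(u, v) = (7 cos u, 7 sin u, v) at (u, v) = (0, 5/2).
H = -1/14

With E = 49, F = 0, G = 1, L = -7, M = 0, N = 0, assemble
  H = (EN − 2FM + GL) / (2(EG − F²)) = -1/14.
At (u, v) = (0, 5/2): H = -1/14.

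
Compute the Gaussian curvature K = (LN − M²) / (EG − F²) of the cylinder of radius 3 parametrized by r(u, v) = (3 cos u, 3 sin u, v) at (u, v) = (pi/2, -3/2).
K = 0

Coefficients of the first fundamental form: E = 9, F = 0, G = 1.
Coefficients of the second fundamental form: L = -3, M = 0, N = 0.
Assemble K = (LN − M²)/(EG − F²) = 0. At (u, v) = (pi/2, -3/2): K = 0.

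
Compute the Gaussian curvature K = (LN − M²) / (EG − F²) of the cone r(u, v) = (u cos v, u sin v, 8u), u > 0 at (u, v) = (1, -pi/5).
K = 0

Coefficients of the first fundamental form: E = 65, F = 0, G = u^2.
Coefficients of the second fundamental form: L = 0, M = 0, N = 8*sqrt(65)*u^2/(65*Abs(u)).
Assemble K = (LN − M²)/(EG − F²) = 0. At (u, v) = (1, -pi/5): K = 0.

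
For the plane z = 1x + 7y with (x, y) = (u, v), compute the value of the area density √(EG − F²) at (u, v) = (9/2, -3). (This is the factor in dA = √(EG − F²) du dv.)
√(EG − F²)|_{(9/2, -3)} = sqrt(51)

E = 2, F = 7, G = 50, so EG − F² = 51. Taking the positive square root: √(EG − F²) = sqrt(51). At (u, v) = (9/2, -3): sqrt(51).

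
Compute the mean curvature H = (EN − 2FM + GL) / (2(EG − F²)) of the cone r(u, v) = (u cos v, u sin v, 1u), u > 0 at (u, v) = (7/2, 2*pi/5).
H = sqrt(2)/14

With E = 2, F = 0, G = u^2, L = 0, M = 0, N = sqrt(2)*u^2/(2*Abs(u)), assemble
  H = (EN − 2FM + GL) / (2(EG − F²)) = sqrt(2)/(4*Abs(u)).
At (u, v) = (7/2, 2*pi/5): H = sqrt(2)/14.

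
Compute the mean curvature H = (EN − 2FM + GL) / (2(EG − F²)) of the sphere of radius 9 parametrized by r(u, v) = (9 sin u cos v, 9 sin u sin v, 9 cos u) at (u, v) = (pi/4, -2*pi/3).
H = -1/9

With E = 81, F = 0, G = 81*sin(u)^2, L = -9*sin(u)/Abs(sin(u)), M = 0, N = -9*sin(u)^3/Abs(sin(u)), assemble
  H = (EN − 2FM + GL) / (2(EG − F²)) = -sin(u)/(9*Abs(sin(u))).
At (u, v) = (pi/4, -2*pi/3): H = -1/9.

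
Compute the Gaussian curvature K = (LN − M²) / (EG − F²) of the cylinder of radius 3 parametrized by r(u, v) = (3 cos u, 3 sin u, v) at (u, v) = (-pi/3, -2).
K = 0

Coefficients of the first fundamental form: E = 9, F = 0, G = 1.
Coefficients of the second fundamental form: L = -3, M = 0, N = 0.
Assemble K = (LN − M²)/(EG − F²) = 0. At (u, v) = (-pi/3, -2): K = 0.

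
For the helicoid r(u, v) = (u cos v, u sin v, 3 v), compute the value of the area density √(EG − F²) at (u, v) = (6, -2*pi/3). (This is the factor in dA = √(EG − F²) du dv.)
√(EG − F²)|_{(6, -2*pi/3)} = 3*sqrt(5)

E = 1, F = 0, G = u^2 + 9, so EG − F² = u^2 + 9. Taking the positive square root: √(EG − F²) = sqrt(u^2 + 9). At (u, v) = (6, -2*pi/3): 3*sqrt(5).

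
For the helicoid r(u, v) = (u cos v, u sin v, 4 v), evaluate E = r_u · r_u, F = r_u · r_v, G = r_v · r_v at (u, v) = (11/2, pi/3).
E = 1;  F = 0;  G = 185/4

Partials: r_u = (cos(v), sin(v), 0), r_v = (-u*sin(v), u*cos(v), 4). As functions of (u, v):
  E = r_u · r_u = 1,
  F = r_u · r_v = 0,
  G = r_v · r_v = u^2 + 16.
Evaluating at (u, v) = (11/2, pi/3): E = 1, F = 0, G = 185/4.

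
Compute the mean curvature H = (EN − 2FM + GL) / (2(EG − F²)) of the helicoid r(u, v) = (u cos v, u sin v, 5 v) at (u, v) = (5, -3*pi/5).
H = 0

With E = 1, F = 0, G = u^2 + 25, L = 0, M = -5/sqrt(u^2 + 25), N = 0, assemble
  H = (EN − 2FM + GL) / (2(EG − F²)) = 0.
At (u, v) = (5, -3*pi/5): H = 0.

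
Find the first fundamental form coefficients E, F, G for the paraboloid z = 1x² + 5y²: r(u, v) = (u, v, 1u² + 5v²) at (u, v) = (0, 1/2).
E = 1;  F = 0;  G = 26

Partials: r_u = (1, 0, 2*u), r_v = (0, 1, 10*v). As functions of (u, v):
  E = r_u · r_u = 4*u^2 + 1,
  F = r_u · r_v = 20*u*v,
  G = r_v · r_v = 100*v^2 + 1.
Evaluating at (u, v) = (0, 1/2): E = 1, F = 0, G = 26.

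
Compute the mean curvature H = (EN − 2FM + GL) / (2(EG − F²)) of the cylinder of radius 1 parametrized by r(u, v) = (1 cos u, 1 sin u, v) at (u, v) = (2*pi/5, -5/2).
H = -1/2

With E = 1, F = 0, G = 1, L = -1, M = 0, N = 0, assemble
  H = (EN − 2FM + GL) / (2(EG − F²)) = -1/2.
At (u, v) = (2*pi/5, -5/2): H = -1/2.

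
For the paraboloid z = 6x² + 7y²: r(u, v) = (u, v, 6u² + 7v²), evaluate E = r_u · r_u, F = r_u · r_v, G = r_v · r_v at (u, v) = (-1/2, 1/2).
E = 37;  F = -42;  G = 50

Partials: r_u = (1, 0, 12*u), r_v = (0, 1, 14*v). As functions of (u, v):
  E = r_u · r_u = 144*u^2 + 1,
  F = r_u · r_v = 168*u*v,
  G = r_v · r_v = 196*v^2 + 1.
Evaluating at (u, v) = (-1/2, 1/2): E = 37, F = -42, G = 50.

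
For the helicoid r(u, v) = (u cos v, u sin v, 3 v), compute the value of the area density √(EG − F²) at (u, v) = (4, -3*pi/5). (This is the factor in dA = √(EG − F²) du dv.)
√(EG − F²)|_{(4, -3*pi/5)} = 5

E = 1, F = 0, G = u^2 + 9, so EG − F² = u^2 + 9. Taking the positive square root: √(EG − F²) = sqrt(u^2 + 9). At (u, v) = (4, -3*pi/5): 5.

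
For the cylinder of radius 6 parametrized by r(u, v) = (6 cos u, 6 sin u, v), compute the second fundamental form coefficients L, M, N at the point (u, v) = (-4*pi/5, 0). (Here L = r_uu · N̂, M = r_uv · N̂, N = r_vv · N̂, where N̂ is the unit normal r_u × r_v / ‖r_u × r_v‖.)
L = -6;  M = 0;  N = 0

Compute the unit normal N̂(u, v) = (cos(u), sin(u), 0), and the second partials r_uu, r_uv, r_vv. Take dot products:
  L(u, v) = r_uu · N̂ = -6,
  M(u, v) = r_uv · N̂ = 0,
  N(u, v) = r_vv · N̂ = 0.
Evaluating at (u, v) = (-4*pi/5, 0):
  L = -6, M = 0, N = 0.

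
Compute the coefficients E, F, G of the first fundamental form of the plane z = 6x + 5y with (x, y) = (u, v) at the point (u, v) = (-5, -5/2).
E = 37;  F = 30;  G = 26

Partials: r_u = (1, 0, 6), r_v = (0, 1, 5). As functions of (u, v):
  E = r_u · r_u = 37,
  F = r_u · r_v = 30,
  G = r_v · r_v = 26.
Evaluating at (u, v) = (-5, -5/2): E = 37, F = 30, G = 26.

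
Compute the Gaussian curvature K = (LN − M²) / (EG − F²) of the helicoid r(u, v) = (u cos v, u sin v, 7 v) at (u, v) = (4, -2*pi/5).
K = -49/4225

Coefficients of the first fundamental form: E = 1, F = 0, G = u^2 + 49.
Coefficients of the second fundamental form: L = 0, M = -7/sqrt(u^2 + 49), N = 0.
Assemble K = (LN − M²)/(EG − F²) = -49/(u^2 + 49)^2. At (u, v) = (4, -2*pi/5): K = -49/4225.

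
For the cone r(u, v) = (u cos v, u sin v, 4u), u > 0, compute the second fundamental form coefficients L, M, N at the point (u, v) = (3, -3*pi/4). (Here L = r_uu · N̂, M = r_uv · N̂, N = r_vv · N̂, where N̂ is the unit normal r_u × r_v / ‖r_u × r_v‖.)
L = 0;  M = 0;  N = 12*sqrt(17)/17

Compute the unit normal N̂(u, v) = (-4*sqrt(17)*u*cos(v)/(17*Abs(u)), -4*sqrt(17)*u*sin(v)/(17*Abs(u)), sqrt(17)*u/(17*Abs(u))), and the second partials r_uu, r_uv, r_vv. Take dot products:
  L(u, v) = r_uu · N̂ = 0,
  M(u, v) = r_uv · N̂ = 0,
  N(u, v) = r_vv · N̂ = 4*sqrt(17)*u^2/(17*Abs(u)).
Evaluating at (u, v) = (3, -3*pi/4):
  L = 0, M = 0, N = 12*sqrt(17)/17.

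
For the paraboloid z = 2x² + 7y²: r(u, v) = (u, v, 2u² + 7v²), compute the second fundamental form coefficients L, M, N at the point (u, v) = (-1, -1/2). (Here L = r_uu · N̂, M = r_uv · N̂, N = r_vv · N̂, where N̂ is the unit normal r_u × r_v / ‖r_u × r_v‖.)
L = 2*sqrt(66)/33;  M = 0;  N = 7*sqrt(66)/33

Compute the unit normal N̂(u, v) = (-4*u/sqrt(16*u^2 + 196*v^2 + 1), -14*v/sqrt(16*u^2 + 196*v^2 + 1), 1/sqrt(16*u^2 + 196*v^2 + 1)), and the second partials r_uu, r_uv, r_vv. Take dot products:
  L(u, v) = r_uu · N̂ = 4/sqrt(16*u^2 + 196*v^2 + 1),
  M(u, v) = r_uv · N̂ = 0,
  N(u, v) = r_vv · N̂ = 14/sqrt(16*u^2 + 196*v^2 + 1).
Evaluating at (u, v) = (-1, -1/2):
  L = 2*sqrt(66)/33, M = 0, N = 7*sqrt(66)/33.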